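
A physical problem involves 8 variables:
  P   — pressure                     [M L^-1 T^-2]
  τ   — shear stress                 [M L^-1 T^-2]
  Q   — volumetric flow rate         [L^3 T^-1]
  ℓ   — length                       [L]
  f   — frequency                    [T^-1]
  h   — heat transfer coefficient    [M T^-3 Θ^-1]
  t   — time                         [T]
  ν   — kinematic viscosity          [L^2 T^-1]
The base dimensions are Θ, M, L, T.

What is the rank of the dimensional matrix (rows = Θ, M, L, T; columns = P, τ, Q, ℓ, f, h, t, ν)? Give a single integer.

Exponent matrix [Θ,M,L,T] × [P,τ,Q,ℓ,f,h,t,ν]:
  Θ: [ 0  0  0  0  0 -1  0  0]
  M: [ 1  1  0  0  0  1  0  0]
  L: [-1 -1  3  1  0  0  0  2]
  T: [-2 -2 -1  0 -1 -3  1 -1]
RREF → pivots at {P,Q,ℓ,h} ⇒ r = 4

4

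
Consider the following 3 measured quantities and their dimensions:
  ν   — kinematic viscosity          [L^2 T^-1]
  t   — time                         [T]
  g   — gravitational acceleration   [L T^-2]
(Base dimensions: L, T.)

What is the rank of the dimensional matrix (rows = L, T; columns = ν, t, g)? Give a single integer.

Dimensional matrix (L×T by ν×t×g):
  L: [ 2  0  1]
  T: [-1  1 -2]
RREF → pivots at {ν,t} ⇒ r = 2

2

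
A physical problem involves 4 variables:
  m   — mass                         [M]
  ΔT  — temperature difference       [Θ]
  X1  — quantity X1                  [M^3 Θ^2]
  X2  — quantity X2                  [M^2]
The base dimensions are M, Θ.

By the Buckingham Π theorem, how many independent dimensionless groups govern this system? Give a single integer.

Exponent matrix [M,Θ] × [m,ΔT,X1,X2]:
  M: [ 1  0  3  2]
  Θ: [ 0  1  2  0]
Echelon form has 2 nonzero rows (pivots: m,ΔT)
4 vars − rank 2 = 2 Π groups

2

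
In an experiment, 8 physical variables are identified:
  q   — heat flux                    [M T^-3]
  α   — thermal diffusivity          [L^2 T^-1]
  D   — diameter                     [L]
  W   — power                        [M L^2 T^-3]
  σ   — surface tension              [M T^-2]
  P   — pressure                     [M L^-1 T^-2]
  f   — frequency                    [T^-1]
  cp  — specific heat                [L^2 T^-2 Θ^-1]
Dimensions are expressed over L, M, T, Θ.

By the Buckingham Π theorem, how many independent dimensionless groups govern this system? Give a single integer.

4

Write exponents as rows L,M,T,Θ / cols q,α,D,W,σ,P,f,cp:
  L: [ 0  2  1  2  0 -1  0  2]
  M: [ 1  0  0  1  1  1  0  0]
  T: [-3 -1  0 -3 -2 -2 -1 -2]
  Θ: [ 0  0  0  0  0  0  0 -1]
RREF → pivots at {q,α,D,cp} ⇒ r = 4
8 vars − rank 4 = 4 Π groups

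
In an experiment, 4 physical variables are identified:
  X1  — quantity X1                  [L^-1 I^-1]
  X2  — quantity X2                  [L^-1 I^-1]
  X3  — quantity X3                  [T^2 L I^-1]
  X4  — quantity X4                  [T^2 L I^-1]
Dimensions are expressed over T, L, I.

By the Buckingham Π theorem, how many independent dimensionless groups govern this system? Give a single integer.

Exponent matrix [T,L,I] × [X1,X2,X3,X4]:
  T: [ 0  0  2  2]
  L: [-1 -1  1  1]
  I: [-1 -1 -1 -1]
Row reduction gives pivot columns X1,X3; rank = 2
4 vars − rank 2 = 2 Π groups

2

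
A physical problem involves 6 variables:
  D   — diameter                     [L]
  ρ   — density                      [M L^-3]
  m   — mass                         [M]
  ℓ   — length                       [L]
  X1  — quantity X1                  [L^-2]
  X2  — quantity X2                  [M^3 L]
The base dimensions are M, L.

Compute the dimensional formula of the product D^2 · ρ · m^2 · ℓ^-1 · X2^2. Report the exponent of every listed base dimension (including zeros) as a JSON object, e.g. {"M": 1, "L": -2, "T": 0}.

Exponent matrix [M,L] × [D,ρ,m,ℓ,X1,X2]:
  M: [ 0  1  1  0  0  3]
  L: [ 1 -3  0  1 -2  1]
  [M]: (2)·0+(1)·1+(2)·1+(-1)·0+(2)·3 = 9
  [L]: (2)·1+(1)·-3+(2)·0+(-1)·1+(2)·1 = 0
⇒ M^9

{"M": 9, "L": 0}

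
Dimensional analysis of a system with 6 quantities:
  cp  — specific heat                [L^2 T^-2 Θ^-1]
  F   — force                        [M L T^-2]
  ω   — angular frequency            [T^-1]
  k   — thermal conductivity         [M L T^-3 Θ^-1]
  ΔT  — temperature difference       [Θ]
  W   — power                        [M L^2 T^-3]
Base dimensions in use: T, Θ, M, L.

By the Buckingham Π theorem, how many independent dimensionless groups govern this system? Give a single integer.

2

Write exponents as rows T,Θ,M,L / cols cp,F,ω,k,ΔT,W:
  T: [-2 -2 -1 -3  0 -3]
  Θ: [-1  0  0 -1  1  0]
  M: [ 0  1  0  1  0  1]
  L: [ 2  1  0  1  0  2]
RREF → pivots at {cp,F,ω,k} ⇒ r = 4
n=6, r=4 ⇒ 2 dimensionless groups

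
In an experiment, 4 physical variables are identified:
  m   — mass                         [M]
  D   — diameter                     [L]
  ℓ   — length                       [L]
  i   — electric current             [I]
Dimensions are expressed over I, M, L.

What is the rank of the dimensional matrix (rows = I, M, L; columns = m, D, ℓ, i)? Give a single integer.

Dimensional matrix (I×M×L by m×D×ℓ×i):
  I: [ 0  0  0  1]
  M: [ 1  0  0  0]
  L: [ 0  1  1  0]
Row reduction gives pivot columns m,D,i; rank = 3

3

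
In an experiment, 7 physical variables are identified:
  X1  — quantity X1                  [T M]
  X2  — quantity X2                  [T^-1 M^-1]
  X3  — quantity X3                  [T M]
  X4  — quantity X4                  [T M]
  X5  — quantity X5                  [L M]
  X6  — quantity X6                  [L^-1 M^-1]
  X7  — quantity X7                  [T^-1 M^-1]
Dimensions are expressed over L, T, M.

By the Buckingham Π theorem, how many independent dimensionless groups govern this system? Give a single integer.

Dimensional matrix (L×T×M by X1×X2×X3×X4×X5×X6×X7):
  L: [ 0  0  0  0  1 -1  0]
  T: [ 1 -1  1  1  0  0 -1]
  M: [ 1 -1  1  1  1 -1 -1]
Row reduction gives pivot columns X1,X5; rank = 2
n=7, r=2 ⇒ 5 dimensionless groups

5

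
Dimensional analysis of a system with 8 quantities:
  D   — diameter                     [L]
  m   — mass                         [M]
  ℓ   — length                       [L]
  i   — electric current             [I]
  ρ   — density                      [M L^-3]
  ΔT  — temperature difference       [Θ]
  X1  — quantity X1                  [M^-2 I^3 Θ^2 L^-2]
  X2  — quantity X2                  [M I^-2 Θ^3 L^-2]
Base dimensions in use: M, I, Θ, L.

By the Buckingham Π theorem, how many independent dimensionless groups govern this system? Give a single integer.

4

Exponent matrix [M,I,Θ,L] × [D,m,ℓ,i,ρ,ΔT,X1,X2]:
  M: [ 0  1  0  0  1  0 -2  1]
  I: [ 0  0  0  1  0  0  3 -2]
  Θ: [ 0  0  0  0  0  1  2  3]
  L: [ 1  0  1  0 -3  0 -2 -2]
Row reduction gives pivot columns D,m,i,ΔT; rank = 4
8 vars − rank 4 = 4 Π groups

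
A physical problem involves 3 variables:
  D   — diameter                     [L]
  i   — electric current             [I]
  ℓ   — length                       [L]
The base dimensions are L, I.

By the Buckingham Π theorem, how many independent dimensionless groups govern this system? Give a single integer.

Write exponents as rows L,I / cols D,i,ℓ:
  L: [ 1  0  1]
  I: [ 0  1  0]
Row reduction gives pivot columns D,i; rank = 2
3 vars − rank 2 = 1 Π group

1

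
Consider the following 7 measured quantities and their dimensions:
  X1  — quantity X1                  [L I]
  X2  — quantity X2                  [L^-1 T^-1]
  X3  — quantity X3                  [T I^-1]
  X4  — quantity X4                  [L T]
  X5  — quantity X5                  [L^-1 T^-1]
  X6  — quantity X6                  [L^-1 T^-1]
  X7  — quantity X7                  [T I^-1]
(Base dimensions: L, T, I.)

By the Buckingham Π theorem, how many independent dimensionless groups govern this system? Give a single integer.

Dimensional matrix (L×T×I by X1×X2×X3×X4×X5×X6×X7):
  L: [ 1 -1  0  1 -1 -1  0]
  T: [ 0 -1  1  1 -1 -1  1]
  I: [ 1  0 -1  0  0  0 -1]
Row reduction gives pivot columns X1,X2; rank = 2
7 vars − rank 2 = 5 Π groups

5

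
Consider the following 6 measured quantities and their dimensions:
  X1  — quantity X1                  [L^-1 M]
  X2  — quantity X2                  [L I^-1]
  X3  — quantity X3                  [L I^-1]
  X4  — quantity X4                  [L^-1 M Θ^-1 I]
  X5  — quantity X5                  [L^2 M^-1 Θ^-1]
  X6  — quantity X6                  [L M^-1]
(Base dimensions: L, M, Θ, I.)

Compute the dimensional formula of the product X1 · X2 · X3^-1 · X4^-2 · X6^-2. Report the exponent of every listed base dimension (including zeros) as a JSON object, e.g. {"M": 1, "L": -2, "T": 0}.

Write exponents as rows L,M,Θ,I / cols X1,X2,X3,X4,X5,X6:
  L: [-1  1  1 -1  2  1]
  M: [ 1  0  0  1 -1 -1]
  Θ: [ 0  0  0 -1 -1  0]
  I: [ 0 -1 -1  1  0  0]
  [L]: (1)·-1+(1)·1+(-1)·1+(-2)·-1+(-2)·1 = -1
  [M]: (1)·1+(1)·0+(-1)·0+(-2)·1+(-2)·-1 = 1
  [Θ]: (1)·0+(1)·0+(-1)·0+(-2)·-1+(-2)·0 = 2
  [I]: (1)·0+(1)·-1+(-1)·-1+(-2)·1+(-2)·0 = -2
⇒ L^-1 M Θ^2 I^-2

{"L": -1, "M": 1, "Θ": 2, "I": -2}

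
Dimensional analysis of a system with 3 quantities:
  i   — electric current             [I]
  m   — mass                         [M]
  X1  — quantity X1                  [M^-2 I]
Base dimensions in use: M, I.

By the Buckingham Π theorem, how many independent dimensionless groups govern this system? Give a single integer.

1

Dimensional matrix (M×I by i×m×X1):
  M: [ 0  1 -2]
  I: [ 1  0  1]
Echelon form has 2 nonzero rows (pivots: i,m)
Π count = n − r = 3 − 2 = 1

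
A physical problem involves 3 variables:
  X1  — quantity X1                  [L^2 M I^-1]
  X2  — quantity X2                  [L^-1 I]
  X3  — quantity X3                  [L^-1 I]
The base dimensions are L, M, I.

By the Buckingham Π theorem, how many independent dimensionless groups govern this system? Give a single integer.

Exponent matrix [L,M,I] × [X1,X2,X3]:
  L: [ 2 -1 -1]
  M: [ 1  0  0]
  I: [-1  1  1]
RREF → pivots at {X1,X2} ⇒ r = 2
3 vars − rank 2 = 1 Π group

1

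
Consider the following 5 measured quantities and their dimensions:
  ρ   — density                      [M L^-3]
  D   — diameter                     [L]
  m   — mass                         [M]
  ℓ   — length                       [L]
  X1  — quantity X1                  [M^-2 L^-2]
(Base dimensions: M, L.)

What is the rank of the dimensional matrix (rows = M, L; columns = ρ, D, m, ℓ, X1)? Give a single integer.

Dimensional matrix (M×L by ρ×D×m×ℓ×X1):
  M: [ 1  0  1  0 -2]
  L: [-3  1  0  1 -2]
RREF → pivots at {ρ,D} ⇒ r = 2

2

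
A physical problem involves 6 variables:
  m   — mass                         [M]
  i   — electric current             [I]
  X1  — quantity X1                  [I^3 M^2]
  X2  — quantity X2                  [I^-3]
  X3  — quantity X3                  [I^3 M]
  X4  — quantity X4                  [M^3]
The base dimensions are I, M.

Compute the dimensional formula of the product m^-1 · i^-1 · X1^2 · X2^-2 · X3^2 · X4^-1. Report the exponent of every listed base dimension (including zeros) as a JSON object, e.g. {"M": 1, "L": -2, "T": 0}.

Dimensional matrix (I×M by m×i×X1×X2×X3×X4):
  I: [ 0  1  3 -3  3  0]
  M: [ 1  0  2  0  1  3]
  [I]: (-1)·0+(-1)·1+(2)·3+(-2)·-3+(2)·3+(-1)·0 = 17
  [M]: (-1)·1+(-1)·0+(2)·2+(-2)·0+(2)·1+(-1)·3 = 2
⇒ I^17 M^2

{"I": 17, "M": 2}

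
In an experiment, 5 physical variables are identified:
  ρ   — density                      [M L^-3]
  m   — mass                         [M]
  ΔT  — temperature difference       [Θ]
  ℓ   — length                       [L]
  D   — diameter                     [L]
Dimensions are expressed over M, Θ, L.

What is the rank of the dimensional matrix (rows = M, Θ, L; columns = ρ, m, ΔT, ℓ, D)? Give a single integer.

Write exponents as rows M,Θ,L / cols ρ,m,ΔT,ℓ,D:
  M: [ 1  1  0  0  0]
  Θ: [ 0  0  1  0  0]
  L: [-3  0  0  1  1]
Echelon form has 3 nonzero rows (pivots: ρ,m,ΔT)

3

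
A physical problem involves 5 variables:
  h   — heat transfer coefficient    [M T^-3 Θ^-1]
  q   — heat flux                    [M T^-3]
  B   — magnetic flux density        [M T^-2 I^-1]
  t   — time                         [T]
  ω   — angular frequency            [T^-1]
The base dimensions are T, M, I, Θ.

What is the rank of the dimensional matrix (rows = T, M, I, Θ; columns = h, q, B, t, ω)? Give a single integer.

Dimensional matrix (T×M×I×Θ by h×q×B×t×ω):
  T: [-3 -3 -2  1 -1]
  M: [ 1  1  1  0  0]
  I: [ 0  0 -1  0  0]
  Θ: [-1  0  0  0  0]
RREF → pivots at {h,q,B,t} ⇒ r = 4

4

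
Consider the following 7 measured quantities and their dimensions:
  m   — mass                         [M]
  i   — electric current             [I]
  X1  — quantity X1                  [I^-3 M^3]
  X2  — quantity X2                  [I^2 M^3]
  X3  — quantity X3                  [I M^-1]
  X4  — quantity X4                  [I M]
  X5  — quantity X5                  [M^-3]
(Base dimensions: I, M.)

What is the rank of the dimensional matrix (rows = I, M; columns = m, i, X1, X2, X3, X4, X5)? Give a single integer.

2

Dimensional matrix (I×M by m×i×X1×X2×X3×X4×X5):
  I: [ 0  1 -3  2  1  1  0]
  M: [ 1  0  3  3 -1  1 -3]
Row reduction gives pivot columns m,i; rank = 2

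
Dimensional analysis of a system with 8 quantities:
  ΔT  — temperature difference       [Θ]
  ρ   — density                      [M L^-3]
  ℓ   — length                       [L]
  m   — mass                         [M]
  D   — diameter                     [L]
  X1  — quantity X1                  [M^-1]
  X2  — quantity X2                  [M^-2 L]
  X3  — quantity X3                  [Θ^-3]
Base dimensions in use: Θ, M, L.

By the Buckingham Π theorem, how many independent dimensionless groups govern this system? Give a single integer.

5

Write exponents as rows Θ,M,L / cols ΔT,ρ,ℓ,m,D,X1,X2,X3:
  Θ: [ 1  0  0  0  0  0  0 -3]
  M: [ 0  1  0  1  0 -1 -2  0]
  L: [ 0 -3  1  0  1  0  1  0]
RREF → pivots at {ΔT,ρ,ℓ} ⇒ r = 3
8 vars − rank 3 = 5 Π groups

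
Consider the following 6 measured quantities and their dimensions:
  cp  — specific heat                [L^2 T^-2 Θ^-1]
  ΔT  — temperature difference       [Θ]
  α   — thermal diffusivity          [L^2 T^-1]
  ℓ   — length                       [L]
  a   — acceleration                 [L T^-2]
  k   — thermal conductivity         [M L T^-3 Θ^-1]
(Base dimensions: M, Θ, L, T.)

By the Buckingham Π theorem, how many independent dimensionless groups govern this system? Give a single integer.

Dimensional matrix (M×Θ×L×T by cp×ΔT×α×ℓ×a×k):
  M: [ 0  0  0  0  0  1]
  Θ: [-1  1  0  0  0 -1]
  L: [ 2  0  2  1  1  1]
  T: [-2  0 -1  0 -2 -3]
Echelon form has 4 nonzero rows (pivots: cp,ΔT,α,k)
6 vars − rank 4 = 2 Π groups

2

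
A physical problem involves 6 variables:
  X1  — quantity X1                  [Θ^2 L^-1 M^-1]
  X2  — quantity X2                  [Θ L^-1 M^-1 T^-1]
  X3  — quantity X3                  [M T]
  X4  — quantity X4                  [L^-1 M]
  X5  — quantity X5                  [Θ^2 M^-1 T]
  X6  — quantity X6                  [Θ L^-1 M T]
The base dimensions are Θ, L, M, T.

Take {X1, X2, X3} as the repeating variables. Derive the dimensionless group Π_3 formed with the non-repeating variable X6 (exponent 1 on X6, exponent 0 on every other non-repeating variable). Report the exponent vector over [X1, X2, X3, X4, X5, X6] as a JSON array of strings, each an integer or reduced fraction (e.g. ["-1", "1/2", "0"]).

["0", "-1", "-2", "0", "0", "1"]

Dimensional matrix (Θ×L×M×T by X1×X2×X3×X4×X5×X6):
  Θ: [ 2  1  0  0  2  1]
  L: [-1 -1  0 -1  0 -1]
  M: [-1 -1  1  1 -1  1]
  T: [ 0 -1  1  0  1  1]
Echelon form has 3 nonzero rows (pivots: X1,X2,X3)
Repeat: X1,X2,X3; free: X4,X5,X6
RREF:
  r0: [   1    0    0   -1    2    0]
  r1: [   0    1    0    2   -2    1]
  r2: [   0    0    1    2   -1    2]
  r3: [   0    0    0    0    0    0]
Fix exponent of X6 at 1, X4 at 0, X5 at 0; solve each RREF row for its pivot's exponent:
  r0: exp(X1) + (0)·1 = 0 ⇒ exp(X1) = 0
  r1: exp(X2) + (1)·1 = 0 ⇒ exp(X2) = -1
  r2: exp(X3) + (2)·1 = 0 ⇒ exp(X3) = -2
Π_3 = X2^-1 · X3^-2 · X6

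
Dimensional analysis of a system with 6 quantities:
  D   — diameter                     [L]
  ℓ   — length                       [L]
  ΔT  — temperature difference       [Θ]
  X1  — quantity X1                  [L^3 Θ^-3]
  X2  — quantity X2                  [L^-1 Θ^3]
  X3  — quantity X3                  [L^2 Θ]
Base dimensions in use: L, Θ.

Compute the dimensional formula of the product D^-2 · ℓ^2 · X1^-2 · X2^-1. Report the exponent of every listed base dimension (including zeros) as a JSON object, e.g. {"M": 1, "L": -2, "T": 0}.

Dimensional matrix (L×Θ by D×ℓ×ΔT×X1×X2×X3):
  L: [ 1  1  0  3 -1  2]
  Θ: [ 0  0  1 -3  3  1]
  [L]: (-2)·1+(2)·1+(-2)·3+(-1)·-1 = -5
  [Θ]: (-2)·0+(2)·0+(-2)·-3+(-1)·3 = 3
⇒ L^-5 Θ^3

{"L": -5, "Θ": 3}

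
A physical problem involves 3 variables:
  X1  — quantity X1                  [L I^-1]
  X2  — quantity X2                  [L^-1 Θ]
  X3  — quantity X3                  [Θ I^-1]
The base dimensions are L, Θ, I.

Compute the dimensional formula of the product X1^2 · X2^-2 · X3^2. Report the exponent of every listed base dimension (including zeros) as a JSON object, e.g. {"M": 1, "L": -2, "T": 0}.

{"L": 4, "Θ": 0, "I": -4}

Exponent matrix [L,Θ,I] × [X1,X2,X3]:
  L: [ 1 -1  0]
  Θ: [ 0  1  1]
  I: [-1  0 -1]
  [L]: (2)·1+(-2)·-1+(2)·0 = 4
  [Θ]: (2)·0+(-2)·1+(2)·1 = 0
  [I]: (2)·-1+(-2)·0+(2)·-1 = -4
⇒ L^4 I^-4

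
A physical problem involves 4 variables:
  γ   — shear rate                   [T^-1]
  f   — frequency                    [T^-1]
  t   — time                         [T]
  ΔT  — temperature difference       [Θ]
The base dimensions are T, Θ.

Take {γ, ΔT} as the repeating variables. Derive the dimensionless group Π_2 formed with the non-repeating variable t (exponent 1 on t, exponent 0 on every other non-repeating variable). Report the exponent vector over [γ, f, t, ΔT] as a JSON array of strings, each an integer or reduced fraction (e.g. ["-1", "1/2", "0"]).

Write exponents as rows T,Θ / cols γ,f,t,ΔT:
  T: [-1 -1  1  0]
  Θ: [ 0  0  0  1]
RREF → pivots at {γ,ΔT} ⇒ r = 2
Pivot set = {γ,ΔT}, free = {f,t}
RREF:
  r0: [   1    1   -1    0]
  r1: [   0    0    0    1]
Fix exponent of t at 1, f at 0; solve each RREF row for its pivot's exponent:
  r0: exp(γ) + (-1)·1 = 0 ⇒ exp(γ) = 1
  r1: exp(ΔT) + (0)·1 = 0 ⇒ exp(ΔT) = 0
Π_2 = γ · t

["1", "0", "1", "0"]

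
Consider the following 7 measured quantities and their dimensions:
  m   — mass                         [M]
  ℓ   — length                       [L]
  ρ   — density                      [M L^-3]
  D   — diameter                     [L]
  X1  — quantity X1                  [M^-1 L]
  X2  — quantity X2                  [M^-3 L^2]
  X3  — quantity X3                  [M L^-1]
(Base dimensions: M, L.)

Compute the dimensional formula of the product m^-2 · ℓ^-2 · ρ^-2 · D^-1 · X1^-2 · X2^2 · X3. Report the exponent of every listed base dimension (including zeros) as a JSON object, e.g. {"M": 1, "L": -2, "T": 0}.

Dimensional matrix (M×L by m×ℓ×ρ×D×X1×X2×X3):
  M: [ 1  0  1  0 -1 -3  1]
  L: [ 0  1 -3  1  1  2 -1]
  [M]: (-2)·1+(-2)·0+(-2)·1+(-1)·0+(-2)·-1+(2)·-3+(1)·1 = -7
  [L]: (-2)·0+(-2)·1+(-2)·-3+(-1)·1+(-2)·1+(2)·2+(1)·-1 = 4
⇒ M^-7 L^4

{"M": -7, "L": 4}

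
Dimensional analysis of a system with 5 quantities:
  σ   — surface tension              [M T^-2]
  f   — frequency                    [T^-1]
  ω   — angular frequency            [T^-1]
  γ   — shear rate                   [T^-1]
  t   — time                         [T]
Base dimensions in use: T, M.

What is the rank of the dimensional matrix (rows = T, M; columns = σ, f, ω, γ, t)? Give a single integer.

2

Exponent matrix [T,M] × [σ,f,ω,γ,t]:
  T: [-2 -1 -1 -1  1]
  M: [ 1  0  0  0  0]
RREF → pivots at {σ,f} ⇒ r = 2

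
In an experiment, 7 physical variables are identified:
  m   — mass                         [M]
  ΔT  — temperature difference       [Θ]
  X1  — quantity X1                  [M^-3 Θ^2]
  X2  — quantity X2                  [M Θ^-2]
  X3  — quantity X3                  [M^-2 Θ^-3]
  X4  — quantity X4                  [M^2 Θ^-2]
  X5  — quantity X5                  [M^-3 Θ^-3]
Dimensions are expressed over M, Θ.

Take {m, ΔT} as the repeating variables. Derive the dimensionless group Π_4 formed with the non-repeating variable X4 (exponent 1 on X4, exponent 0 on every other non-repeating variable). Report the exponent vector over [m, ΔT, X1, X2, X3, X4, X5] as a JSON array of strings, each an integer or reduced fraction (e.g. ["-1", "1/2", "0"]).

["-2", "2", "0", "0", "0", "1", "0"]

Exponent matrix [M,Θ] × [m,ΔT,X1,X2,X3,X4,X5]:
  M: [ 1  0 -3  1 -2  2 -3]
  Θ: [ 0  1  2 -2 -3 -2 -3]
Echelon form has 2 nonzero rows (pivots: m,ΔT)
Pivot set = {m,ΔT}, free = {X1,X2,X3,X4,X5}
RREF:
  r0: [   1    0   -3    1   -2    2   -3]
  r1: [   0    1    2   -2   -3   -2   -3]
Fix exponent of X4 at 1, X1 at 0, X2 at 0, X3 at 0, X5 at 0; solve each RREF row for its pivot's exponent:
  r0: exp(m) + (2)·1 = 0 ⇒ exp(m) = -2
  r1: exp(ΔT) + (-2)·1 = 0 ⇒ exp(ΔT) = 2
Π_4 = m^-2 · ΔT^2 · X4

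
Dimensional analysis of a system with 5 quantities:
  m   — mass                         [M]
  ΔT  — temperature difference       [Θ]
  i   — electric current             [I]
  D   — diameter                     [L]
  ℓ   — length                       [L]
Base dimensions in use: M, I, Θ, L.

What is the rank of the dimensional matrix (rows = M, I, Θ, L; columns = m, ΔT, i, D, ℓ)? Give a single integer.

4

Exponent matrix [M,I,Θ,L] × [m,ΔT,i,D,ℓ]:
  M: [ 1  0  0  0  0]
  I: [ 0  0  1  0  0]
  Θ: [ 0  1  0  0  0]
  L: [ 0  0  0  1  1]
Echelon form has 4 nonzero rows (pivots: m,ΔT,i,D)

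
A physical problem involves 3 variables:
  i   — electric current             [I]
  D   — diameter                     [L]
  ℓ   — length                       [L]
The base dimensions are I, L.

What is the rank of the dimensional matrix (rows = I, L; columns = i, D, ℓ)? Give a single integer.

Write exponents as rows I,L / cols i,D,ℓ:
  I: [ 1  0  0]
  L: [ 0  1  1]
Row reduction gives pivot columns i,D; rank = 2

2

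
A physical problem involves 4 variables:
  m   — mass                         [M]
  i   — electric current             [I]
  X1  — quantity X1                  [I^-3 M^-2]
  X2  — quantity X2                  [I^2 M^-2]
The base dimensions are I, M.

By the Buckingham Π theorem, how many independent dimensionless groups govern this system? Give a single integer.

Dimensional matrix (I×M by m×i×X1×X2):
  I: [ 0  1 -3  2]
  M: [ 1  0 -2 -2]
RREF → pivots at {m,i} ⇒ r = 2
4 vars − rank 2 = 2 Π groups

2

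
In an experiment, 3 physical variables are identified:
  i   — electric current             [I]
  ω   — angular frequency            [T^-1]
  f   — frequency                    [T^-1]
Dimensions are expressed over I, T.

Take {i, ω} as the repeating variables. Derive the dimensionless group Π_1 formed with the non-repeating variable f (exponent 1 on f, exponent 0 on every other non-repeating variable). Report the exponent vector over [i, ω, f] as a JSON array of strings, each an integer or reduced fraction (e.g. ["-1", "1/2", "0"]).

Exponent matrix [I,T] × [i,ω,f]:
  I: [ 1  0  0]
  T: [ 0 -1 -1]
Row reduction gives pivot columns i,ω; rank = 2
Pivot set = {i,ω}, free = {f}
RREF:
  r0: [   1    0    0]
  r1: [   0    1    1]
Fix exponent of f at 1; solve each RREF row for its pivot's exponent:
  r0: exp(i) + (0)·1 = 0 ⇒ exp(i) = 0
  r1: exp(ω) + (1)·1 = 0 ⇒ exp(ω) = -1
Π_1 = ω^-1 · f

["0", "-1", "1"]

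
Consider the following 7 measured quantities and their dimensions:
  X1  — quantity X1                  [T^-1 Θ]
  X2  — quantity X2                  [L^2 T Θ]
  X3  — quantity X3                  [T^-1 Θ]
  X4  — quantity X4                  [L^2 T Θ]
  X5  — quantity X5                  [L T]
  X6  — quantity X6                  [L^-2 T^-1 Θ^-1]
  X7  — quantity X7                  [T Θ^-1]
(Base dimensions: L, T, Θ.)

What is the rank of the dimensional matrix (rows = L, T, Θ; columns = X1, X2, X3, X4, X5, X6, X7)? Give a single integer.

Exponent matrix [L,T,Θ] × [X1,X2,X3,X4,X5,X6,X7]:
  L: [ 0  2  0  2  1 -2  0]
  T: [-1  1 -1  1  1 -1  1]
  Θ: [ 1  1  1  1  0 -1 -1]
Row reduction gives pivot columns X1,X2; rank = 2

2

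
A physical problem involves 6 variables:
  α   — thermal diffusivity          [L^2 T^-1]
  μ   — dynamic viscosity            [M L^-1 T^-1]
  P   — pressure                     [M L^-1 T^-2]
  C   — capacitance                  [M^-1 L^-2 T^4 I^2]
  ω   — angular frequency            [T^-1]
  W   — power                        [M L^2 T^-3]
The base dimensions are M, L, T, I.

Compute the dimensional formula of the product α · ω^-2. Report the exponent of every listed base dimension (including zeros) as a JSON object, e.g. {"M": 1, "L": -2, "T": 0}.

Exponent matrix [M,L,T,I] × [α,μ,P,C,ω,W]:
  M: [ 0  1  1 -1  0  1]
  L: [ 2 -1 -1 -2  0  2]
  T: [-1 -1 -2  4 -1 -3]
  I: [ 0  0  0  2  0  0]
  [M]: (1)·0+(-2)·0 = 0
  [L]: (1)·2+(-2)·0 = 2
  [T]: (1)·-1+(-2)·-1 = 1
  [I]: (1)·0+(-2)·0 = 0
⇒ L^2 T

{"M": 0, "L": 2, "T": 1, "I": 0}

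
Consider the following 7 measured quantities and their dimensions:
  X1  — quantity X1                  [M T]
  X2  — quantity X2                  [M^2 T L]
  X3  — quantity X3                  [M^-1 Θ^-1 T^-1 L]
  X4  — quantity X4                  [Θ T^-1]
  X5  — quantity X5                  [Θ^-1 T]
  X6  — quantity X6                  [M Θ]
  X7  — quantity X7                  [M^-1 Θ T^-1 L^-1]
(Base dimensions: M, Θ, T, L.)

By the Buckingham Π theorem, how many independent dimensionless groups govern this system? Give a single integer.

4

Exponent matrix [M,Θ,T,L] × [X1,X2,X3,X4,X5,X6,X7]:
  M: [ 1  2 -1  0  0  1 -1]
  Θ: [ 0  0 -1  1 -1  1  1]
  T: [ 1  1 -1 -1  1  0 -1]
  L: [ 0  1  1  0  0  0 -1]
Row reduction gives pivot columns X1,X2,X3; rank = 3
n=7, r=3 ⇒ 4 dimensionless groups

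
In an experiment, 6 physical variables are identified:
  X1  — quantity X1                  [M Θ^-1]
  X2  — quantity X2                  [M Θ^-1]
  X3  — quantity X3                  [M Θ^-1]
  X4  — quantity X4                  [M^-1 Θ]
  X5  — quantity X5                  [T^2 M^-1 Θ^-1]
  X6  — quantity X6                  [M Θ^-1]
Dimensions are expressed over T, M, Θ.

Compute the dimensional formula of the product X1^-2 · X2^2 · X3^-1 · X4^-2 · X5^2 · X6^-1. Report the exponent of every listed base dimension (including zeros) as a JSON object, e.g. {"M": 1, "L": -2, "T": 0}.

Exponent matrix [T,M,Θ] × [X1,X2,X3,X4,X5,X6]:
  T: [ 0  0  0  0  2  0]
  M: [ 1  1  1 -1 -1  1]
  Θ: [-1 -1 -1  1 -1 -1]
  [T]: (-2)·0+(2)·0+(-1)·0+(-2)·0+(2)·2+(-1)·0 = 4
  [M]: (-2)·1+(2)·1+(-1)·1+(-2)·-1+(2)·-1+(-1)·1 = -2
  [Θ]: (-2)·-1+(2)·-1+(-1)·-1+(-2)·1+(2)·-1+(-1)·-1 = -2
⇒ T^4 M^-2 Θ^-2

{"T": 4, "M": -2, "Θ": -2}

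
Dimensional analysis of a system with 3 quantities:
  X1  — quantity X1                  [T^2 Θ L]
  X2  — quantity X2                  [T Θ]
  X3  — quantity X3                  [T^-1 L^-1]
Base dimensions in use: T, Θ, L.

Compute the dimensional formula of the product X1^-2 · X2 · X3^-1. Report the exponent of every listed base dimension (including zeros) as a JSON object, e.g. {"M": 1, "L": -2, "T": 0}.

Exponent matrix [T,Θ,L] × [X1,X2,X3]:
  T: [ 2  1 -1]
  Θ: [ 1  1  0]
  L: [ 1  0 -1]
  [T]: (-2)·2+(1)·1+(-1)·-1 = -2
  [Θ]: (-2)·1+(1)·1+(-1)·0 = -1
  [L]: (-2)·1+(1)·0+(-1)·-1 = -1
⇒ T^-2 Θ^-1 L^-1

{"T": -2, "Θ": -1, "L": -1}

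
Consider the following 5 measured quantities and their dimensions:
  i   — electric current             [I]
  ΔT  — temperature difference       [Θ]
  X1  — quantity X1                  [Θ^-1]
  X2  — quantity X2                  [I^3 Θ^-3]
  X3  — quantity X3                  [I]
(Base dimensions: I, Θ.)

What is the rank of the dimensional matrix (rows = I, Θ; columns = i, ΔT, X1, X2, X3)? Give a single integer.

Dimensional matrix (I×Θ by i×ΔT×X1×X2×X3):
  I: [ 1  0  0  3  1]
  Θ: [ 0  1 -1 -3  0]
RREF → pivots at {i,ΔT} ⇒ r = 2

2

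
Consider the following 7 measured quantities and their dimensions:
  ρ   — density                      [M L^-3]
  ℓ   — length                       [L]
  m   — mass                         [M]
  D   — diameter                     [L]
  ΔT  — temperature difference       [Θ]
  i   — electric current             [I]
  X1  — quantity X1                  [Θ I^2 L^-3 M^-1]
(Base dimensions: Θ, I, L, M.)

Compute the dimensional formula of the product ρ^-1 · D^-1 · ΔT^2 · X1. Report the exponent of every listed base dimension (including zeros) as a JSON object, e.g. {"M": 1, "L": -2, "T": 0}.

{"Θ": 3, "I": 2, "L": -1, "M": -2}

Write exponents as rows Θ,I,L,M / cols ρ,ℓ,m,D,ΔT,i,X1:
  Θ: [ 0  0  0  0  1  0  1]
  I: [ 0  0  0  0  0  1  2]
  L: [-3  1  0  1  0  0 -3]
  M: [ 1  0  1  0  0  0 -1]
  [Θ]: (-1)·0+(-1)·0+(2)·1+(1)·1 = 3
  [I]: (-1)·0+(-1)·0+(2)·0+(1)·2 = 2
  [L]: (-1)·-3+(-1)·1+(2)·0+(1)·-3 = -1
  [M]: (-1)·1+(-1)·0+(2)·0+(1)·-1 = -2
⇒ Θ^3 I^2 L^-1 M^-2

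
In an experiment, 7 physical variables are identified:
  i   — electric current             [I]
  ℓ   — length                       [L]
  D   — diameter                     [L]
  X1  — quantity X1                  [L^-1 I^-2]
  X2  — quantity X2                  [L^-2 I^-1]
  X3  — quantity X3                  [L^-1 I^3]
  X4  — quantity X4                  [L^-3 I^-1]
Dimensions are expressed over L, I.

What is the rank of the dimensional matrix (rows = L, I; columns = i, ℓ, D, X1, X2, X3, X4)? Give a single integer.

2

Write exponents as rows L,I / cols i,ℓ,D,X1,X2,X3,X4:
  L: [ 0  1  1 -1 -2 -1 -3]
  I: [ 1  0  0 -2 -1  3 -1]
Echelon form has 2 nonzero rows (pivots: i,ℓ)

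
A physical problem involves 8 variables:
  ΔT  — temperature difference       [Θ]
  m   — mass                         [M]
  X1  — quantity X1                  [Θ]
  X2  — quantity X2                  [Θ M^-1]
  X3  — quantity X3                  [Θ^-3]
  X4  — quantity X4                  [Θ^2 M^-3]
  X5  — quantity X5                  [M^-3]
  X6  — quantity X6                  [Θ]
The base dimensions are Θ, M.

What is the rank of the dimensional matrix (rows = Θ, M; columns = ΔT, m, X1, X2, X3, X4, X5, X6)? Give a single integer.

Write exponents as rows Θ,M / cols ΔT,m,X1,X2,X3,X4,X5,X6:
  Θ: [ 1  0  1  1 -3  2  0  1]
  M: [ 0  1  0 -1  0 -3 -3  0]
Echelon form has 2 nonzero rows (pivots: ΔT,m)

2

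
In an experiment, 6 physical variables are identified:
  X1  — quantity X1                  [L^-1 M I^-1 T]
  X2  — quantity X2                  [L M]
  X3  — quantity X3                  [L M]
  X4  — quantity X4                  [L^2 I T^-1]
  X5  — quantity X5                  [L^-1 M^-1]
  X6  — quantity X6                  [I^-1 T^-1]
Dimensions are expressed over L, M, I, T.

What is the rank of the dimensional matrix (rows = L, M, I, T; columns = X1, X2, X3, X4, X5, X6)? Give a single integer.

3

Write exponents as rows L,M,I,T / cols X1,X2,X3,X4,X5,X6:
  L: [-1  1  1  2 -1  0]
  M: [ 1  1  1  0 -1  0]
  I: [-1  0  0  1  0 -1]
  T: [ 1  0  0 -1  0 -1]
Row reduction gives pivot columns X1,X2,X6; rank = 3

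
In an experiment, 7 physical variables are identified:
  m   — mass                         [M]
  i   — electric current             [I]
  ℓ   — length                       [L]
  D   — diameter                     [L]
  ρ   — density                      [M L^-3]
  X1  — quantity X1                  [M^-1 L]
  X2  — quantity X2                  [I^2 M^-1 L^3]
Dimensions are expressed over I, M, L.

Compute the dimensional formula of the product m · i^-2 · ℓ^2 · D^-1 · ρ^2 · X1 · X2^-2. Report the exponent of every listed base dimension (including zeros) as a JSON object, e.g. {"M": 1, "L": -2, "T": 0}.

{"I": -6, "M": 4, "L": -10}

Dimensional matrix (I×M×L by m×i×ℓ×D×ρ×X1×X2):
  I: [ 0  1  0  0  0  0  2]
  M: [ 1  0  0  0  1 -1 -1]
  L: [ 0  0  1  1 -3  1  3]
  [I]: (1)·0+(-2)·1+(2)·0+(-1)·0+(2)·0+(1)·0+(-2)·2 = -6
  [M]: (1)·1+(-2)·0+(2)·0+(-1)·0+(2)·1+(1)·-1+(-2)·-1 = 4
  [L]: (1)·0+(-2)·0+(2)·1+(-1)·1+(2)·-3+(1)·1+(-2)·3 = -10
⇒ I^-6 M^4 L^-10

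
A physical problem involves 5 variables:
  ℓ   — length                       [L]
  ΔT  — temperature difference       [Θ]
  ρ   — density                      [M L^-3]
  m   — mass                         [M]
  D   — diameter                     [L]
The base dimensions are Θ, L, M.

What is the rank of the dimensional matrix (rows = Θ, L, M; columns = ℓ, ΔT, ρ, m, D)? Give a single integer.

3

Exponent matrix [Θ,L,M] × [ℓ,ΔT,ρ,m,D]:
  Θ: [ 0  1  0  0  0]
  L: [ 1  0 -3  0  1]
  M: [ 0  0  1  1  0]
Echelon form has 3 nonzero rows (pivots: ℓ,ΔT,ρ)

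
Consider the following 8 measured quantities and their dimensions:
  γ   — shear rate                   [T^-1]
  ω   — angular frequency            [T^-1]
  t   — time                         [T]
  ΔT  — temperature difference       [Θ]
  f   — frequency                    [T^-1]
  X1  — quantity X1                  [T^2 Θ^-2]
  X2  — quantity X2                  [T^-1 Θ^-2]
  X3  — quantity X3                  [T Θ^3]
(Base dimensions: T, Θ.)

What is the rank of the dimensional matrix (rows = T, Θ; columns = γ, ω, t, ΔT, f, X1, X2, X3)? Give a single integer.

Write exponents as rows T,Θ / cols γ,ω,t,ΔT,f,X1,X2,X3:
  T: [-1 -1  1  0 -1  2 -1  1]
  Θ: [ 0  0  0  1  0 -2 -2  3]
RREF → pivots at {γ,ΔT} ⇒ r = 2

2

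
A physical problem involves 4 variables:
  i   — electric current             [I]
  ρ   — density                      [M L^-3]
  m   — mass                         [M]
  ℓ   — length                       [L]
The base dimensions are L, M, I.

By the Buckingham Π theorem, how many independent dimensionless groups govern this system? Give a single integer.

Write exponents as rows L,M,I / cols i,ρ,m,ℓ:
  L: [ 0 -3  0  1]
  M: [ 0  1  1  0]
  I: [ 1  0  0  0]
Echelon form has 3 nonzero rows (pivots: i,ρ,m)
Π count = n − r = 4 − 3 = 1

1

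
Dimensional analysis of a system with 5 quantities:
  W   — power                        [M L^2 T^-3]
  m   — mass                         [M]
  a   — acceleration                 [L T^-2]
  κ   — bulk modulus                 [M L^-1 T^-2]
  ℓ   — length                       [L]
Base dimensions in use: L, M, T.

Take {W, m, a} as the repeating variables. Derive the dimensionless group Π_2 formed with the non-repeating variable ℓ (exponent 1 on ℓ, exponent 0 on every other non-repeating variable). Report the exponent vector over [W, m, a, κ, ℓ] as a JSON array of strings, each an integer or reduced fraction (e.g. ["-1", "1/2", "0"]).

Exponent matrix [L,M,T] × [W,m,a,κ,ℓ]:
  L: [ 2  0  1 -1  1]
  M: [ 1  1  0  1  0]
  T: [-3  0 -2 -2  0]
RREF → pivots at {W,m,a} ⇒ r = 3
Pivot set = {W,m,a}, free = {κ,ℓ}
RREF:
  r0: [   1    0    0   -4    2]
  r1: [   0    1    0    5   -2]
  r2: [   0    0    1    7   -3]
Fix exponent of ℓ at 1, κ at 0; solve each RREF row for its pivot's exponent:
  r0: exp(W) + (2)·1 = 0 ⇒ exp(W) = -2
  r1: exp(m) + (-2)·1 = 0 ⇒ exp(m) = 2
  r2: exp(a) + (-3)·1 = 0 ⇒ exp(a) = 3
Π_2 = W^-2 · m^2 · a^3 · ℓ

["-2", "2", "3", "0", "1"]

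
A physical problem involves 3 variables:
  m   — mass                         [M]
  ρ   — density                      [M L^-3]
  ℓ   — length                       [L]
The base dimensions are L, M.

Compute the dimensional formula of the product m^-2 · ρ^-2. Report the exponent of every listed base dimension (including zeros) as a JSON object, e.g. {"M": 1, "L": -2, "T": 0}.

{"L": 6, "M": -4}

Dimensional matrix (L×M by m×ρ×ℓ):
  L: [ 0 -3  1]
  M: [ 1  1  0]
  [L]: (-2)·0+(-2)·-3 = 6
  [M]: (-2)·1+(-2)·1 = -4
⇒ L^6 M^-4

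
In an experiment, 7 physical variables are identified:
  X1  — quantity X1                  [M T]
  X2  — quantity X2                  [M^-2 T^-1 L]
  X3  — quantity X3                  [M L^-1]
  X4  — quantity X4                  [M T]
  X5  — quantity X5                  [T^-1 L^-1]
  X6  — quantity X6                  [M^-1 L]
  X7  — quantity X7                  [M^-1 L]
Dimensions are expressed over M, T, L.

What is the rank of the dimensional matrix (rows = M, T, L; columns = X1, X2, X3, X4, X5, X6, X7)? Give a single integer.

2

Dimensional matrix (M×T×L by X1×X2×X3×X4×X5×X6×X7):
  M: [ 1 -2  1  1  0 -1 -1]
  T: [ 1 -1  0  1 -1  0  0]
  L: [ 0  1 -1  0 -1  1  1]
Row reduction gives pivot columns X1,X2; rank = 2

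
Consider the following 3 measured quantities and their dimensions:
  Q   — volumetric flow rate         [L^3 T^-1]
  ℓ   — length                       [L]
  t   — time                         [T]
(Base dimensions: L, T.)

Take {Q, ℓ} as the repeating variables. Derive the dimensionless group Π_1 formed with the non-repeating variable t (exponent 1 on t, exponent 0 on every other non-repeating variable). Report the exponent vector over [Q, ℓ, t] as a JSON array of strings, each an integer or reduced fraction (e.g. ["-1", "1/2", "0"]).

["1", "-3", "1"]

Dimensional matrix (L×T by Q×ℓ×t):
  L: [ 3  1  0]
  T: [-1  0  1]
RREF → pivots at {Q,ℓ} ⇒ r = 2
Repeat: Q,ℓ; free: t
RREF:
  r0: [   1    0   -1]
  r1: [   0    1    3]
Fix exponent of t at 1; solve each RREF row for its pivot's exponent:
  r0: exp(Q) + (-1)·1 = 0 ⇒ exp(Q) = 1
  r1: exp(ℓ) + (3)·1 = 0 ⇒ exp(ℓ) = -3
Π_1 = Q · ℓ^-3 · t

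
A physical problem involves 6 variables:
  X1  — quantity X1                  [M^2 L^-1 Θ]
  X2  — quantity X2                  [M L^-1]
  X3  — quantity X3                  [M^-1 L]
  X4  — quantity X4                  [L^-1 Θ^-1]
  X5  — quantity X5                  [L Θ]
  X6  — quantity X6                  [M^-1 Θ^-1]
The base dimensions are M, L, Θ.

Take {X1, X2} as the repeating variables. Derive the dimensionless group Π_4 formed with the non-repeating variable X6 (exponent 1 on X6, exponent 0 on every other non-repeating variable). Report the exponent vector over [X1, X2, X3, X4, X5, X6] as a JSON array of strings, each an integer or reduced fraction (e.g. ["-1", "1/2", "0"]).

Dimensional matrix (M×L×Θ by X1×X2×X3×X4×X5×X6):
  M: [ 2  1 -1  0  0 -1]
  L: [-1 -1  1 -1  1  0]
  Θ: [ 1  0  0 -1  1 -1]
Echelon form has 2 nonzero rows (pivots: X1,X2)
Repeat: X1,X2; free: X3,X4,X5,X6
RREF:
  r0: [   1    0    0   -1    1   -1]
  r1: [   0    1   -1    2   -2    1]
  r2: [   0    0    0    0    0    0]
Fix exponent of X6 at 1, X3 at 0, X4 at 0, X5 at 0; solve each RREF row for its pivot's exponent:
  r0: exp(X1) + (-1)·1 = 0 ⇒ exp(X1) = 1
  r1: exp(X2) + (1)·1 = 0 ⇒ exp(X2) = -1
Π_4 = X1 · X2^-1 · X6

["1", "-1", "0", "0", "0", "1"]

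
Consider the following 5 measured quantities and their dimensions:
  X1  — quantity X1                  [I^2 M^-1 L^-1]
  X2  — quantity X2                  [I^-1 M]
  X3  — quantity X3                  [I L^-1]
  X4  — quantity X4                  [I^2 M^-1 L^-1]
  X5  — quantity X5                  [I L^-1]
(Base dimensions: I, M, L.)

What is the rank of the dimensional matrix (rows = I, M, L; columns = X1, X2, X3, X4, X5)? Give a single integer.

2

Write exponents as rows I,M,L / cols X1,X2,X3,X4,X5:
  I: [ 2 -1  1  2  1]
  M: [-1  1  0 -1  0]
  L: [-1  0 -1 -1 -1]
RREF → pivots at {X1,X2} ⇒ r = 2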